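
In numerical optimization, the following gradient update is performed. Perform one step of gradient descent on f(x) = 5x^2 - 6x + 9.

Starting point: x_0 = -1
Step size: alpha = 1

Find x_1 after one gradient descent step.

f(x) = 5x^2 - 6x + 9
f'(x) = 10x - 6
f'(-1) = 10*-1 + (-6) = -16
x_1 = x_0 - alpha * f'(x_0) = -1 - 1 * -16 = 15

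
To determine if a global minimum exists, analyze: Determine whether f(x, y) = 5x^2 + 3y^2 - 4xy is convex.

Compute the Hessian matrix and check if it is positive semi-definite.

f(x,y) = 5x^2 + 3y^2 - 4xy
Hessian H = [[10, -4], [-4, 6]]
trace(H) = 16, det(H) = 44
Eigenvalues: (16 +/- sqrt(80)) / 2 = 12.47, 3.528
Since both eigenvalues > 0, f is convex.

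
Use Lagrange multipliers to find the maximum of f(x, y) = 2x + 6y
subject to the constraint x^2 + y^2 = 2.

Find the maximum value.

Set up Lagrange conditions: grad f = lambda * grad g
  2 = 2*lambda*x
  6 = 2*lambda*y
From these: x/y = 2/6, so x = 2t, y = 6t for some t.
Substitute into constraint: (2t)^2 + (6t)^2 = 2
  t^2 * 40 = 2
  t = sqrt(2/40)
Maximum = 2*x + 6*y = (2^2 + 6^2)*t = 40 * sqrt(2/40) = sqrt(80)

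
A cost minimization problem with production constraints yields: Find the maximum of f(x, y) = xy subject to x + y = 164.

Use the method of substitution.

Substitute y = 164 - x into f(x,y) = xy:
g(x) = x(164 - x) = 164x - x^2
g'(x) = 164 - 2x = 0  =>  x = 82
y = 164 - 82 = 82
Maximum value = 82 * 82 = 6724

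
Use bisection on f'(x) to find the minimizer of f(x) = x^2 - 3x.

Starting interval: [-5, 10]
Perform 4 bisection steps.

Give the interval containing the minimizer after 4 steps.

Finding critical point of f(x) = x^2 - 3x using bisection on f'(x) = 2x + -3.
f'(x) = 0 when x = 3/2.
Starting interval: [-5, 10]
Step 1: mid = 5/2, f'(mid) = 2, new interval = [-5, 5/2]
Step 2: mid = -5/4, f'(mid) = -11/2, new interval = [-5/4, 5/2]
Step 3: mid = 5/8, f'(mid) = -7/4, new interval = [5/8, 5/2]
Step 4: mid = 25/16, f'(mid) = 1/8, new interval = [5/8, 25/16]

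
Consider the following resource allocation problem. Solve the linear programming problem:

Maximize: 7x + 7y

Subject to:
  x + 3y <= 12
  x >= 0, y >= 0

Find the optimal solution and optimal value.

The feasible region has vertices at [(0, 0), (12, 0), (0, 4)].
Checking objective 7x + 7y at each vertex:
  (0, 0): 7*0 + 7*0 = 0
  (12, 0): 7*12 + 7*0 = 84
  (0, 4): 7*0 + 7*4 = 28
Maximum is 84 at (12, 0).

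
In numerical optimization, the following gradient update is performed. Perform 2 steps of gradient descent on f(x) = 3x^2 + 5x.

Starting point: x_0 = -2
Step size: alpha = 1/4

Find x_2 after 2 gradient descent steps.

f(x) = 3x^2 + 5x, f'(x) = 6x + (5)
Step 1: f'(-2) = -7, x_1 = -2 - 1/4 * -7 = -1/4
Step 2: f'(-1/4) = 7/2, x_2 = -1/4 - 1/4 * 7/2 = -9/8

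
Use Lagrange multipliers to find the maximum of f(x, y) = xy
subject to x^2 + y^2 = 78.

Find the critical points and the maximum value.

Lagrange conditions: y = 2*lambda*x and x = 2*lambda*y
If x = 0 then y = 0, violating the constraint, so x, y != 0.
Dividing: y/x = x/y => x^2 = y^2 => y = x or y = -x
Constraint: 2x^2 = 78 => x^2 = 39 => x = +/-sqrt(39)
Critical points: (sqrt(39), sqrt(39)), (-sqrt(39), -sqrt(39)), (sqrt(39), -sqrt(39)), (-sqrt(39), sqrt(39))
  y = x:  xy = x^2 = 39  at (sqrt(39), sqrt(39)) and (-sqrt(39), -sqrt(39))
  y = -x: xy = -x^2 = -39 at (sqrt(39), -sqrt(39)) and (-sqrt(39), sqrt(39))
Maximum xy = 39 at (sqrt(39), sqrt(39)) and (-sqrt(39), -sqrt(39))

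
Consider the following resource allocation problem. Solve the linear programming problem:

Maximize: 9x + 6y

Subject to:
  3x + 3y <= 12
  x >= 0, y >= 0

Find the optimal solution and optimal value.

The feasible region has vertices at [(0, 0), (4, 0), (0, 4)].
Checking objective 9x + 6y at each vertex:
  (0, 0): 9*0 + 6*0 = 0
  (4, 0): 9*4 + 6*0 = 36
  (0, 4): 9*0 + 6*4 = 24
Maximum is 36 at (4, 0).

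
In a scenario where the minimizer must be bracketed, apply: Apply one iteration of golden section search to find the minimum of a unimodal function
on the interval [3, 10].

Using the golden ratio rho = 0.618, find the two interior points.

Golden section search on [3, 10].
Golden ratio rho = 0.618 (approx).
Interior points:
  x_1 = 3 + (1-0.618)*7 = 5.6740
  x_2 = 3 + 0.618*7 = 7.3260
Compare f(x_1) and f(x_2) to determine which subinterval to keep.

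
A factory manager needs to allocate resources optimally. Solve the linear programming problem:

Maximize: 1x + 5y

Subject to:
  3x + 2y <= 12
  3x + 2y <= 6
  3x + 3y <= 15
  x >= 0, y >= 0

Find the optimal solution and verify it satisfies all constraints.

Feasible vertices: (0, 0), (0, 3), (2, 0)
Objective 1x + 5y at each vertex:
  (0, 0): 0
  (0, 3): 15
  (2, 0): 2
Maximum is 15 at (0, 3).
Verify constraints at (x, y) = (0, 3):
  3*0 + 2*3 = 6 <= 12
  3*0 + 2*3 = 6 <= 6 (active)
  3*0 + 3*3 = 9 <= 15
  x = 0 >= 0, y = 3 >= 0. All constraints satisfied.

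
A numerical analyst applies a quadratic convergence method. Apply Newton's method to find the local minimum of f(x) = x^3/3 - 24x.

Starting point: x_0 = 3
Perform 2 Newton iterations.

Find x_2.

f(x) = x^3/3 - 24x
f'(x) = x^2 - 24, f''(x) = 2x
Newton update: x_{n+1} = x_n - (x_n^2 - 24)/(2*x_n)
Step 1: x_0 = 3, f'=-15, f''=6, x_1 = 11/2
Step 2: x_1 = 11/2, f'=25/4, f''=11, x_2 = 217/44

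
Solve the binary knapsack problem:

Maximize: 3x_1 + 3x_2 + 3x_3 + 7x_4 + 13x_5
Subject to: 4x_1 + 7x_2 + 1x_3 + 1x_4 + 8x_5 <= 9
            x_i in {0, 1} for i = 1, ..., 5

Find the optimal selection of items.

Items: item 1 (v=3, w=4), item 2 (v=3, w=7), item 3 (v=3, w=1), item 4 (v=7, w=1), item 5 (v=13, w=8)
Capacity: 9
Checking all 32 subsets (w = total weight, v = total value):
  {}: w = 0, v = 0
  {1}: w = 4, v = 3
  {2}: w = 7, v = 3
  {3}: w = 1, v = 3
  {4}: w = 1, v = 7
  {5}: w = 8, v = 13
  {1, 2}: w = 11 > 9, infeasible
  {1, 3}: w = 5, v = 6
  {1, 4}: w = 5, v = 10
  {1, 5}: w = 12 > 9, infeasible
  {2, 3}: w = 8, v = 6
  {2, 4}: w = 8, v = 10
  {2, 5}: w = 15 > 9, infeasible
  {3, 4}: w = 2, v = 10
  {3, 5}: w = 9, v = 16
  {4, 5}: w = 9, v = 20
  {1, 2, 3}: w = 12 > 9, infeasible
  {1, 2, 4}: w = 12 > 9, infeasible
  {1, 2, 5}: w = 19 > 9, infeasible
  {1, 3, 4}: w = 6, v = 13
  {1, 3, 5}: w = 13 > 9, infeasible
  {1, 4, 5}: w = 13 > 9, infeasible
  {2, 3, 4}: w = 9, v = 13
  {2, 3, 5}: w = 16 > 9, infeasible
  {2, 4, 5}: w = 16 > 9, infeasible
  {3, 4, 5}: w = 10 > 9, infeasible
  {1, 2, 3, 4}: w = 13 > 9, infeasible
  {1, 2, 3, 5}: w = 20 > 9, infeasible
  {1, 2, 4, 5}: w = 20 > 9, infeasible
  {1, 3, 4, 5}: w = 14 > 9, infeasible
  {2, 3, 4, 5}: w = 17 > 9, infeasible
  {1, 2, 3, 4, 5}: w = 21 > 9, infeasible
Best feasible subset: items [4, 5]
Total weight: 9 <= 9, total value: 20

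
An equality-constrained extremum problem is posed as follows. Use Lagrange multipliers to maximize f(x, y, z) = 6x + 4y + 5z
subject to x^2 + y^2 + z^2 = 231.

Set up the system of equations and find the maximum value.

Lagrange conditions: 6 = 2*lambda*x, 4 = 2*lambda*y, 5 = 2*lambda*z
So x:6 = y:4 = z:5, i.e. x = 6t, y = 4t, z = 5t
Constraint: t^2*(6^2 + 4^2 + 5^2) = 231
  t^2 * 77 = 231  =>  t = sqrt(3)
Maximum = 6*6t + 4*4t + 5*5t = 77*sqrt(3) = sqrt(17787)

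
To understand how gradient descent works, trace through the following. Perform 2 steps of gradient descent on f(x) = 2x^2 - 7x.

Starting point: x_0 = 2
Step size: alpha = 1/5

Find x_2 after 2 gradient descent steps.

f(x) = 2x^2 - 7x, f'(x) = 4x + (-7)
Step 1: f'(2) = 1, x_1 = 2 - 1/5 * 1 = 9/5
Step 2: f'(9/5) = 1/5, x_2 = 9/5 - 1/5 * 1/5 = 44/25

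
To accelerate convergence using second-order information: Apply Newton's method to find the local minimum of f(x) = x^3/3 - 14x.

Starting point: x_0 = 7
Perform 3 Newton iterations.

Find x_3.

f(x) = x^3/3 - 14x
f'(x) = x^2 - 14, f''(x) = 2x
Newton update: x_{n+1} = x_n - (x_n^2 - 14)/(2*x_n)
Step 1: x_0 = 7, f'=35, f''=14, x_1 = 9/2
Step 2: x_1 = 9/2, f'=25/4, f''=9, x_2 = 137/36
Step 3: x_2 = 137/36, f'=625/1296, f''=137/18, x_3 = 36913/9864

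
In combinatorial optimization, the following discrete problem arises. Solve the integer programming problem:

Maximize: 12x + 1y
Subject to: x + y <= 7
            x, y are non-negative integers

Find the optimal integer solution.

Objective: 12x + 1y, constraint: x + y <= 7
Coefficient of x is 12 >= coefficient of y is 1, so allocate the entire budget to x.
Optimal: x = 7, y = 0, value = 84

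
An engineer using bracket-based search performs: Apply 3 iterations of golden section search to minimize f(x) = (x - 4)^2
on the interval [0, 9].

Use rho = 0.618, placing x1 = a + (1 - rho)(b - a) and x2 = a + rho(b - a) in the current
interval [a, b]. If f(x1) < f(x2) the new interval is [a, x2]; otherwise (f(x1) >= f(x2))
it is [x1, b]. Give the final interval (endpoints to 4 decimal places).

Golden section search for min of f(x) = (x - 4)^2 on [0, 9].
Each step: x1 = a + (1 - rho)(b - a), x2 = a + rho(b - a); if f(x1) < f(x2) keep [a, x2], otherwise keep [x1, b].
Step 1: [0.0000, 9.0000], x1=3.4380 (f=0.3158), x2=5.5620 (f=2.4398); f(x1) < f(x2) => keep [0.0000, 5.5620]
Step 2: [0.0000, 5.5620], x1=2.1247 (f=3.5168), x2=3.4373 (f=0.3166); f(x1) > f(x2) => keep [2.1247, 5.5620]
Step 3: [2.1247, 5.5620], x1=3.4377 (f=0.3161), x2=4.2489 (f=0.0620); f(x1) > f(x2) => keep [3.4377, 5.5620]
Final interval: [3.4377, 5.5620]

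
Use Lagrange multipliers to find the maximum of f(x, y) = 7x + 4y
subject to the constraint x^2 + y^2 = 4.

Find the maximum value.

Set up Lagrange conditions: grad f = lambda * grad g
  7 = 2*lambda*x
  4 = 2*lambda*y
From these: x/y = 7/4, so x = 7t, y = 4t for some t.
Substitute into constraint: (7t)^2 + (4t)^2 = 4
  t^2 * 65 = 4
  t = sqrt(4/65)
Maximum = 7*x + 4*y = (7^2 + 4^2)*t = 65 * sqrt(4/65) = sqrt(260)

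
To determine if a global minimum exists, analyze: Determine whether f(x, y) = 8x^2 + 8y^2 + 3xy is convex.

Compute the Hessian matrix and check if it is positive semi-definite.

f(x,y) = 8x^2 + 8y^2 + 3xy
Hessian H = [[16, 3], [3, 16]]
trace(H) = 32, det(H) = 247
Eigenvalues: (32 +/- sqrt(36)) / 2 = 19, 13
Since both eigenvalues > 0, f is convex.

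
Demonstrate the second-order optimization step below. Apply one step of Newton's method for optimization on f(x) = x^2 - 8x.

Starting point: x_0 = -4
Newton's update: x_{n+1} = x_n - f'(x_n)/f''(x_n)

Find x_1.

f(x) = x^2 - 8x
f'(x) = 2x + (-8), f''(x) = 2
Newton step: x_1 = x_0 - f'(x_0)/f''(x_0)
f'(-4) = -16
x_1 = -4 - -16/2 = 4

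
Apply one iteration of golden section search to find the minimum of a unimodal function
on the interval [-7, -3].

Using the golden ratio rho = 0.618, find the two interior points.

Golden section search on [-7, -3].
Golden ratio rho = 0.618 (approx).
Interior points:
  x_1 = -7 + (1-0.618)*4 = -5.4720
  x_2 = -7 + 0.618*4 = -4.5280
Compare f(x_1) and f(x_2) to determine which subinterval to keep.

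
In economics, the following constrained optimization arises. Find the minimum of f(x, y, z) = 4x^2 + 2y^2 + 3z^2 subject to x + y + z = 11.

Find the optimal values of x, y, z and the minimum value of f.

Using Lagrange multipliers on f = 4x^2 + 2y^2 + 3z^2 with constraint x + y + z = 11:
Conditions: 2*4*x = lambda, 2*2*y = lambda, 2*3*z = lambda
So x = lambda/8, y = lambda/4, z = lambda/6
Substituting into constraint: lambda * (13/24) = 11
lambda = 264/13
x = 33/13, y = 66/13, z = 44/13
Minimum value = 1452/13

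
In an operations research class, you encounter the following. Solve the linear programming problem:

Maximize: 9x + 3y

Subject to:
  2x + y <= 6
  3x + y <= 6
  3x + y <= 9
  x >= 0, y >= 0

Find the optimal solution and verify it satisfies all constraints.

Feasible vertices: (0, 0), (0, 6), (2, 0)
Objective 9x + 3y at each vertex:
  (0, 0): 0
  (0, 6): 18
  (2, 0): 18
Maximum is 18 at (0, 6).
Verify constraints at (x, y) = (0, 6):
  2*0 + 1*6 = 6 <= 6 (active)
  3*0 + 1*6 = 6 <= 6 (active)
  3*0 + 1*6 = 6 <= 9
  x = 0 >= 0, y = 6 >= 0. All constraints satisfied.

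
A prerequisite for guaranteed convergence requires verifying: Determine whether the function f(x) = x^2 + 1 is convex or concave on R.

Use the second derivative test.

f(x) = x^2 + 1
f'(x) = 2x + 0
f''(x) = 2
Since f''(x) = 2 > 0 for all x, f is convex on R.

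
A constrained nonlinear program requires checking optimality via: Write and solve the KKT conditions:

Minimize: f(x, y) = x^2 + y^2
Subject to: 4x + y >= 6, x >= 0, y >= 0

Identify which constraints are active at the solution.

KKT conditions for min x^2 + y^2 s.t. 4x + 1y >= 6, x >= 0, y >= 0:
Stationarity: 2x = mu*4 + mu_x, 2y = mu*1 + mu_y, with mu, mu_x, mu_y >= 0
Complementary slackness: mu*(4x + y - 6) = 0, mu_x*x = 0, mu_y*y = 0
(0, 0) is infeasible (4*0 + 1*0 < 6), so if mu = 0 stationarity would force x = mu_x/2 >= 0, y = mu_y/2 >= 0 with mu_x*x = mu_y*y = 0, i.e. x = y = 0: contradiction. Hence mu > 0 and 4x + y = 6 is active.
Try x > 0, y > 0 (so mu_x = mu_y = 0): x = 4*mu/2, y = 1*mu/2
Substitute: 4*(4*mu/2) + 1*(1*mu/2) = 6
  mu*17/2 = 6 => mu = 12/17
x* = 24/17 > 0, y* = 6/17 > 0, consistent with mu_x = mu_y = 0.
f is convex and the constraints are linear, so this KKT point is the global minimum.
f* = 36/17
Active constraints: 4x + y >= 6 (holds with equality, mu = 12/17 > 0); x >= 0 and y >= 0 are inactive (mu_x = mu_y = 0).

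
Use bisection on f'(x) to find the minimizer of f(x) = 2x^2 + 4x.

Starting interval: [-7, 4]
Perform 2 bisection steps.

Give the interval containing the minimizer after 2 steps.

Finding critical point of f(x) = 2x^2 + 4x using bisection on f'(x) = 4x + 4.
f'(x) = 0 when x = -1.
Starting interval: [-7, 4]
Step 1: mid = -3/2, f'(mid) = -2, new interval = [-3/2, 4]
Step 2: mid = 5/4, f'(mid) = 9, new interval = [-3/2, 5/4]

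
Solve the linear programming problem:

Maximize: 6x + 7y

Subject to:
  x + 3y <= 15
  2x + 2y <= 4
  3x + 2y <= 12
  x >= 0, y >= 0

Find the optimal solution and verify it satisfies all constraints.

Feasible vertices: (0, 0), (0, 2), (2, 0)
Objective 6x + 7y at each vertex:
  (0, 0): 0
  (0, 2): 14
  (2, 0): 12
Maximum is 14 at (0, 2).
Verify constraints at (x, y) = (0, 2):
  1*0 + 3*2 = 6 <= 15
  2*0 + 2*2 = 4 <= 4 (active)
  3*0 + 2*2 = 4 <= 12
  x = 0 >= 0, y = 2 >= 0. All constraints satisfied.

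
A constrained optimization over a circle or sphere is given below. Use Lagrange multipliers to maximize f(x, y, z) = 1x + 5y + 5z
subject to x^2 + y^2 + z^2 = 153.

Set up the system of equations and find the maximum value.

Lagrange conditions: 1 = 2*lambda*x, 5 = 2*lambda*y, 5 = 2*lambda*z
So x:1 = y:5 = z:5, i.e. x = 1t, y = 5t, z = 5t
Constraint: t^2*(1^2 + 5^2 + 5^2) = 153
  t^2 * 51 = 153  =>  t = sqrt(3)
Maximum = 1*1t + 5*5t + 5*5t = 51*sqrt(3) = sqrt(7803)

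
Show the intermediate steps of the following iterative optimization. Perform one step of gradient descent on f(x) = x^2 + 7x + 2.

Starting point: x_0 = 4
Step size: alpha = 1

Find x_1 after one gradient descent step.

f(x) = x^2 + 7x + 2
f'(x) = 2x + 7
f'(4) = 2*4 + (7) = 15
x_1 = x_0 - alpha * f'(x_0) = 4 - 1 * 15 = -11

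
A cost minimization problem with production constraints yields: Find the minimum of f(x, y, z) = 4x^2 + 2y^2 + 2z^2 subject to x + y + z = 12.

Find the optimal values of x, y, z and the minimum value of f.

Using Lagrange multipliers on f = 4x^2 + 2y^2 + 2z^2 with constraint x + y + z = 12:
Conditions: 2*4*x = lambda, 2*2*y = lambda, 2*2*z = lambda
So x = lambda/8, y = lambda/4, z = lambda/4
Substituting into constraint: lambda * (5/8) = 12
lambda = 96/5
x = 12/5, y = 24/5, z = 24/5
Minimum value = 576/5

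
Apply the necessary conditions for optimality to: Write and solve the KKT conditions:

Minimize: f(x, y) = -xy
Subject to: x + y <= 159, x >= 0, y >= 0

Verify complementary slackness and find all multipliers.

Problem: min -xy s.t. x + y <= 159 (multiplier lambda), x >= 0 (mu_x), y >= 0 (mu_y)
KKT stationarity: -y + lambda - mu_x = 0, -x + lambda - mu_y = 0, with lambda, mu_x, mu_y >= 0
Complementary slackness: lambda*(x + y - 159) = 0, mu_x*x = 0, mu_y*y = 0
If lambda = 0: y = -mu_x <= 0 and x = -mu_y <= 0 force x = y = 0 with f = 0; but x = y = 159/2 is feasible with f = -25281/4 < 0, so this is not the minimum. Hence lambda > 0 and x + y = 159.
Try x > 0, y > 0 (so mu_x = mu_y = 0): y = lambda, x = lambda => x = y = lambda
x + y = 159 => 2*lambda = 159 => lambda = 159/2
x* = y* = 159/2 > 0, consistent with mu_x = mu_y = 0.
(Any feasible point with x = 0 or y = 0 has f = 0 > -25281/4, so the minimum is not on those boundaries.)
min(-xy) = -25281/4 (i.e. max xy = 25281/4)
Multipliers: lambda = 159/2, mu_x = 0, mu_y = 0
Complementary slackness: lambda*(x + y - 159) = 159/2*(159/2 + 159/2 - 159) = 0, mu_x*x = 0*159/2 = 0, mu_y*y = 0*159/2 = 0. Satisfied.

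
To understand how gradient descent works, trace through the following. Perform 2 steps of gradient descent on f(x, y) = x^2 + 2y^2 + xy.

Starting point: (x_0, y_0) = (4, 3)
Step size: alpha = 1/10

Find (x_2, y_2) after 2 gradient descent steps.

f(x,y) = x^2 + 2y^2 + xy
grad_x = 2x + 1y, grad_y = 4y + 1x
Step 1: grad = (11, 16), (29/10, 7/5)
Step 2: grad = (36/5, 17/2), (109/50, 11/20)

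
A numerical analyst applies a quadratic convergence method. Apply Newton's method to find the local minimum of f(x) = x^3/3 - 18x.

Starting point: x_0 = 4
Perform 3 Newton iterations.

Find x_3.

f(x) = x^3/3 - 18x
f'(x) = x^2 - 18, f''(x) = 2x
Newton update: x_{n+1} = x_n - (x_n^2 - 18)/(2*x_n)
Step 1: x_0 = 4, f'=-2, f''=8, x_1 = 17/4
Step 2: x_1 = 17/4, f'=1/16, f''=17/2, x_2 = 577/136
Step 3: x_2 = 577/136, f'=1/18496, f''=577/68, x_3 = 665857/156944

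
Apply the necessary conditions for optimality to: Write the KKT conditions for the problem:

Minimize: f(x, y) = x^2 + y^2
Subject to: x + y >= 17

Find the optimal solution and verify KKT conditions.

KKT conditions for min x^2 + y^2 s.t. x + y >= 17:
Stationarity: 2x = mu, 2y = mu
So x = y = mu/2.
Complementary slackness: mu*(x + y - 17) = 0
Primal feasibility: x + y >= 17; dual feasibility: mu >= 0
If mu = 0 then x = y = 0, but 0 + 0 < 17 is infeasible, so the constraint is active.
Constraint active: x + y = 2*(mu/2) = 17 => mu = 17
x = y = 17/2, f = 289/2
Verify: stationarity 2*(17/2) = 17 = mu; primal 17/2 + 17/2 = 17 >= 17; dual mu = 17 >= 0; complementary slackness 17*(17 - 17) = 0. All KKT conditions hold.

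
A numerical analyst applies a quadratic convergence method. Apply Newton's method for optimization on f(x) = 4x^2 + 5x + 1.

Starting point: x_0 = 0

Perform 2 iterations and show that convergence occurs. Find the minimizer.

f(x) = 4x^2 + 5x + 1, f'(x) = 8x + (5), f''(x) = 8
Step 1: f'(0) = 5, x_1 = 0 - 5/8 = -5/8
Step 2: f'(-5/8) = 0, x_2 = -5/8 (converged)
Newton's method converges in 1 step for quadratics.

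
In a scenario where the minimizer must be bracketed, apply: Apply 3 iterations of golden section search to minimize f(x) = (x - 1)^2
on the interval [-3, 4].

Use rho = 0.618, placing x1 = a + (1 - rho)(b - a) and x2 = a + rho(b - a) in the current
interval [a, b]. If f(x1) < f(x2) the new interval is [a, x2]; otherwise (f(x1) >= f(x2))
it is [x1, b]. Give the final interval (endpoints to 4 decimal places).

Golden section search for min of f(x) = (x - 1)^2 on [-3, 4].
Each step: x1 = a + (1 - rho)(b - a), x2 = a + rho(b - a); if f(x1) < f(x2) keep [a, x2], otherwise keep [x1, b].
Step 1: [-3.0000, 4.0000], x1=-0.3260 (f=1.7583), x2=1.3260 (f=0.1063); f(x1) > f(x2) => keep [-0.3260, 4.0000]
Step 2: [-0.3260, 4.0000], x1=1.3265 (f=0.1066), x2=2.3475 (f=1.8157); f(x1) < f(x2) => keep [-0.3260, 2.3475]
Step 3: [-0.3260, 2.3475], x1=0.6953 (f=0.0929), x2=1.3262 (f=0.1064); f(x1) < f(x2) => keep [-0.3260, 1.3262]
Final interval: [-0.3260, 1.3262]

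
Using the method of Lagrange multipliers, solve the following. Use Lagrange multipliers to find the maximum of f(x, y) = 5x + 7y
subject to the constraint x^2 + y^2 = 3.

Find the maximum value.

Set up Lagrange conditions: grad f = lambda * grad g
  5 = 2*lambda*x
  7 = 2*lambda*y
From these: x/y = 5/7, so x = 5t, y = 7t for some t.
Substitute into constraint: (5t)^2 + (7t)^2 = 3
  t^2 * 74 = 3
  t = sqrt(3/74)
Maximum = 5*x + 7*y = (5^2 + 7^2)*t = 74 * sqrt(3/74) = sqrt(222)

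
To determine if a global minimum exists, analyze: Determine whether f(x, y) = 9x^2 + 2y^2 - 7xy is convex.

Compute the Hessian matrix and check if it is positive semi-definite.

f(x,y) = 9x^2 + 2y^2 - 7xy
Hessian H = [[18, -7], [-7, 4]]
trace(H) = 22, det(H) = 23
Eigenvalues: (22 +/- sqrt(392)) / 2 = 20.9, 1.101
Since both eigenvalues > 0, f is convex.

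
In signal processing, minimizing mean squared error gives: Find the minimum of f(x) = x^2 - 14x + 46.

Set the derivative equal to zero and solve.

f(x) = x^2 - 14x + 46
f'(x) = 2x + (-14) = 0
x = 14/2 = 7
f(7) = -3
Since f''(x) = 2 > 0, this is a minimum.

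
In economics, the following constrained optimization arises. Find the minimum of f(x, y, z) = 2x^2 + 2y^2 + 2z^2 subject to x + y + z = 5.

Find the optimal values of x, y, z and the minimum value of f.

Using Lagrange multipliers on f = 2x^2 + 2y^2 + 2z^2 with constraint x + y + z = 5:
Conditions: 2*2*x = lambda, 2*2*y = lambda, 2*2*z = lambda
So x = lambda/4, y = lambda/4, z = lambda/4
Substituting into constraint: lambda * (3/4) = 5
lambda = 20/3
x = 5/3, y = 5/3, z = 5/3
Minimum value = 50/3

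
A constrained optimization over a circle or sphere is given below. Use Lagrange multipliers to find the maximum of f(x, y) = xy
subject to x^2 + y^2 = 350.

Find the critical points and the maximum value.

Lagrange conditions: y = 2*lambda*x and x = 2*lambda*y
If x = 0 then y = 0, violating the constraint, so x, y != 0.
Dividing: y/x = x/y => x^2 = y^2 => y = x or y = -x
Constraint: 2x^2 = 350 => x^2 = 175 => x = +/-sqrt(175)
Critical points: (sqrt(175), sqrt(175)), (-sqrt(175), -sqrt(175)), (sqrt(175), -sqrt(175)), (-sqrt(175), sqrt(175))
  y = x:  xy = x^2 = 175  at (sqrt(175), sqrt(175)) and (-sqrt(175), -sqrt(175))
  y = -x: xy = -x^2 = -175 at (sqrt(175), -sqrt(175)) and (-sqrt(175), sqrt(175))
Maximum xy = 175 at (sqrt(175), sqrt(175)) and (-sqrt(175), -sqrt(175))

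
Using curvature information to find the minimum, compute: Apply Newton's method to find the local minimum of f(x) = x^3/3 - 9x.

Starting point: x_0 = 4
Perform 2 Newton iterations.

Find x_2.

f(x) = x^3/3 - 9x
f'(x) = x^2 - 9, f''(x) = 2x
Newton update: x_{n+1} = x_n - (x_n^2 - 9)/(2*x_n)
Step 1: x_0 = 4, f'=7, f''=8, x_1 = 25/8
Step 2: x_1 = 25/8, f'=49/64, f''=25/4, x_2 = 1201/400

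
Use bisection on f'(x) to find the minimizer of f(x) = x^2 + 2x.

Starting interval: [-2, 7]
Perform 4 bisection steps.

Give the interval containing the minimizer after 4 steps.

Finding critical point of f(x) = x^2 + 2x using bisection on f'(x) = 2x + 2.
f'(x) = 0 when x = -1.
Starting interval: [-2, 7]
Step 1: mid = 5/2, f'(mid) = 7, new interval = [-2, 5/2]
Step 2: mid = 1/4, f'(mid) = 5/2, new interval = [-2, 1/4]
Step 3: mid = -7/8, f'(mid) = 1/4, new interval = [-2, -7/8]
Step 4: mid = -23/16, f'(mid) = -7/8, new interval = [-23/16, -7/8]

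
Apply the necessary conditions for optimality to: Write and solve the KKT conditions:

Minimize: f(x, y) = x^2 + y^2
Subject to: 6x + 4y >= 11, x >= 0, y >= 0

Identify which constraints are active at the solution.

KKT conditions for min x^2 + y^2 s.t. 6x + 4y >= 11, x >= 0, y >= 0:
Stationarity: 2x = mu*6 + mu_x, 2y = mu*4 + mu_y, with mu, mu_x, mu_y >= 0
Complementary slackness: mu*(6x + 4y - 11) = 0, mu_x*x = 0, mu_y*y = 0
(0, 0) is infeasible (6*0 + 4*0 < 11), so if mu = 0 stationarity would force x = mu_x/2 >= 0, y = mu_y/2 >= 0 with mu_x*x = mu_y*y = 0, i.e. x = y = 0: contradiction. Hence mu > 0 and 6x + 4y = 11 is active.
Try x > 0, y > 0 (so mu_x = mu_y = 0): x = 6*mu/2, y = 4*mu/2
Substitute: 6*(6*mu/2) + 4*(4*mu/2) = 11
  mu*52/2 = 11 => mu = 11/26
x* = 33/26 > 0, y* = 11/13 > 0, consistent with mu_x = mu_y = 0.
f is convex and the constraints are linear, so this KKT point is the global minimum.
f* = 121/52
Active constraints: 6x + 4y >= 11 (holds with equality, mu = 11/26 > 0); x >= 0 and y >= 0 are inactive (mu_x = mu_y = 0).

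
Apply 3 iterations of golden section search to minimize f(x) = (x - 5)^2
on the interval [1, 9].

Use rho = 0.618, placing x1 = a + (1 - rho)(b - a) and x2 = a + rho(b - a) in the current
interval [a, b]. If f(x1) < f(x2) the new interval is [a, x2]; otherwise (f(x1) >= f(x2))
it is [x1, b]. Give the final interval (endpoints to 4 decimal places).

Golden section search for min of f(x) = (x - 5)^2 on [1, 9].
Each step: x1 = a + (1 - rho)(b - a), x2 = a + rho(b - a); if f(x1) < f(x2) keep [a, x2], otherwise keep [x1, b].
Step 1: [1.0000, 9.0000], x1=4.0560 (f=0.8911), x2=5.9440 (f=0.8911); f(x1) = f(x2) (tie, not '<') => keep [4.0560, 9.0000]
Step 2: [4.0560, 9.0000], x1=5.9446 (f=0.8923), x2=7.1114 (f=4.4580); f(x1) < f(x2) => keep [4.0560, 7.1114]
Step 3: [4.0560, 7.1114], x1=5.2232 (f=0.0498), x2=5.9442 (f=0.8916); f(x1) < f(x2) => keep [4.0560, 5.9442]
Final interval: [4.0560, 5.9442]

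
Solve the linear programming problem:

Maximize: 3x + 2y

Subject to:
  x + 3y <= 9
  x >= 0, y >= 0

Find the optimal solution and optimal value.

The feasible region has vertices at [(0, 0), (9, 0), (0, 3)].
Checking objective 3x + 2y at each vertex:
  (0, 0): 3*0 + 2*0 = 0
  (9, 0): 3*9 + 2*0 = 27
  (0, 3): 3*0 + 2*3 = 6
Maximum is 27 at (9, 0).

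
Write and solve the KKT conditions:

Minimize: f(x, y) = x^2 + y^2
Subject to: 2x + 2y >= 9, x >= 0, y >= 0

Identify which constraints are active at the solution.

KKT conditions for min x^2 + y^2 s.t. 2x + 2y >= 9, x >= 0, y >= 0:
Stationarity: 2x = mu*2 + mu_x, 2y = mu*2 + mu_y, with mu, mu_x, mu_y >= 0
Complementary slackness: mu*(2x + 2y - 9) = 0, mu_x*x = 0, mu_y*y = 0
(0, 0) is infeasible (2*0 + 2*0 < 9), so if mu = 0 stationarity would force x = mu_x/2 >= 0, y = mu_y/2 >= 0 with mu_x*x = mu_y*y = 0, i.e. x = y = 0: contradiction. Hence mu > 0 and 2x + 2y = 9 is active.
Try x > 0, y > 0 (so mu_x = mu_y = 0): x = 2*mu/2, y = 2*mu/2
Substitute: 2*(2*mu/2) + 2*(2*mu/2) = 9
  mu*8/2 = 9 => mu = 9/4
x* = 9/4 > 0, y* = 9/4 > 0, consistent with mu_x = mu_y = 0.
f is convex and the constraints are linear, so this KKT point is the global minimum.
f* = 81/8
Active constraints: 2x + 2y >= 9 (holds with equality, mu = 9/4 > 0); x >= 0 and y >= 0 are inactive (mu_x = mu_y = 0).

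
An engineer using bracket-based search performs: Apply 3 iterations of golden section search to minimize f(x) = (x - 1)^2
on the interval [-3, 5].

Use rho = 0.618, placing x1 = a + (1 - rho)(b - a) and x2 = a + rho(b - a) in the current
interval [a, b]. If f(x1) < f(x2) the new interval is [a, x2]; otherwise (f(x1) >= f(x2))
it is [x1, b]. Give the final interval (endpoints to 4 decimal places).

Golden section search for min of f(x) = (x - 1)^2 on [-3, 5].
Each step: x1 = a + (1 - rho)(b - a), x2 = a + rho(b - a); if f(x1) < f(x2) keep [a, x2], otherwise keep [x1, b].
Step 1: [-3.0000, 5.0000], x1=0.0560 (f=0.8911), x2=1.9440 (f=0.8911); f(x1) = f(x2) (tie, not '<') => keep [0.0560, 5.0000]
Step 2: [0.0560, 5.0000], x1=1.9446 (f=0.8923), x2=3.1114 (f=4.4580); f(x1) < f(x2) => keep [0.0560, 3.1114]
Step 3: [0.0560, 3.1114], x1=1.2232 (f=0.0498), x2=1.9442 (f=0.8916); f(x1) < f(x2) => keep [0.0560, 1.9442]
Final interval: [0.0560, 1.9442]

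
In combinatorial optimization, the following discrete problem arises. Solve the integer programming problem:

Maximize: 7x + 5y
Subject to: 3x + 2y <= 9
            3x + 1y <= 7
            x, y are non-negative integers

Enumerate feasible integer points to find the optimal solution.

Constraint 1: 3x + 2y <= 9
Constraint 2: 3x + 1y <= 7
Feasible x range (need y >= 0): 0 <= x <= min(9/3, 7/3) => x in {0, ..., 2}.
Enumerate feasible integer points row by row (the coefficient of y is 5 > 0, so for each x the largest feasible y gives the best value):
  x = 0: y <= min((9 - 3*0)/2, (7 - 3*0)/1) => y in {0, ..., 4}; best 7*0 + 5*4 = 20
  x = 1: y <= min((9 - 3*1)/2, (7 - 3*1)/1) => y in {0, ..., 3}; best 7*1 + 5*3 = 22
  x = 2: y <= min((9 - 3*2)/2, (7 - 3*2)/1) => y in {0, ..., 1}; best 7*2 + 5*1 = 19
The maximum 7x + 5y = 22 is achieved at x = 1, y = 3.
Check: 3*1 + 2*3 = 9 <= 9 and 3*1 + 1*3 = 6 <= 7.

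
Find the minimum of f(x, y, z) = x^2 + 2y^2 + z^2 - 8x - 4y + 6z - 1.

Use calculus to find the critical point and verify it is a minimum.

f(x,y,z) = x^2 + 2y^2 + z^2 - 8x - 4y + 6z - 1
df/dx = 2x + (-8) = 0 => x = 4
df/dy = 4y + (-4) = 0 => y = 1
df/dz = 2z + (6) = 0 => z = -3
f(4,1,-3) = 1*(4)^2 + 2*(1)^2 + 1*(-3)^2 + -8*(4) + -4*(1) + 6*(-3) + -1 = -28
Hessian is diagonal with entries 2, 4, 2 > 0, confirmed minimum.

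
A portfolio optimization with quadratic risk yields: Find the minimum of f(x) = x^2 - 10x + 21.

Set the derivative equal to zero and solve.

f(x) = x^2 - 10x + 21
f'(x) = 2x + (-10) = 0
x = 10/2 = 5
f(5) = -4
Since f''(x) = 2 > 0, this is a minimum.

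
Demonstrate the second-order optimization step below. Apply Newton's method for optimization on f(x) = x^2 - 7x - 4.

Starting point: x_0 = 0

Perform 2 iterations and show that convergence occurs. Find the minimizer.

f(x) = x^2 - 7x - 4, f'(x) = 2x + (-7), f''(x) = 2
Step 1: f'(0) = -7, x_1 = 0 - -7/2 = 7/2
Step 2: f'(7/2) = 0, x_2 = 7/2 (converged)
Newton's method converges in 1 step for quadratics.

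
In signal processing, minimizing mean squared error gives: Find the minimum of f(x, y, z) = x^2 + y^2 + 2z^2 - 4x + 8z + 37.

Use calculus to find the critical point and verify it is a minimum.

f(x,y,z) = x^2 + y^2 + 2z^2 - 4x + 8z + 37
df/dx = 2x + (-4) = 0 => x = 2
df/dy = 2y + (0) = 0 => y = 0
df/dz = 4z + (8) = 0 => z = -2
f(2,0,-2) = 1*(2)^2 + 1*(0)^2 + 2*(-2)^2 + -4*(2) + 8*(-2) + 37 = 25
Hessian is diagonal with entries 2, 2, 4 > 0, confirmed minimum.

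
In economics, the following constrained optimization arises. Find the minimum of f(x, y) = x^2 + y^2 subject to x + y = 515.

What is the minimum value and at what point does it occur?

Substitute y = 515 - x into f(x,y) = x^2 + y^2:
g(x) = x^2 + (515 - x)^2 = 2x^2 - 1030x + 265225
g'(x) = 4x - 1030 = 0  =>  x = 515/2
y = 515 - 515/2 = 515/2
Minimum value = (515/2)^2 + (515/2)^2 = 265225/2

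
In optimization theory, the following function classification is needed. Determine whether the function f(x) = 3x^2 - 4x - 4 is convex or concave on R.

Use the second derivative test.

f(x) = 3x^2 - 4x - 4
f'(x) = 6x - 4
f''(x) = 6
Since f''(x) = 6 > 0 for all x, f is convex on R.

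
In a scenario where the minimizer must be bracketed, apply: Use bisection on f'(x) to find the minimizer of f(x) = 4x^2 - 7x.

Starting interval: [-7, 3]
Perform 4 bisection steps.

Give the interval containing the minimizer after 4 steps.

Finding critical point of f(x) = 4x^2 - 7x using bisection on f'(x) = 8x + -7.
f'(x) = 0 when x = 7/8.
Starting interval: [-7, 3]
Step 1: mid = -2, f'(mid) = -23, new interval = [-2, 3]
Step 2: mid = 1/2, f'(mid) = -3, new interval = [1/2, 3]
Step 3: mid = 7/4, f'(mid) = 7, new interval = [1/2, 7/4]
Step 4: mid = 9/8, f'(mid) = 2, new interval = [1/2, 9/8]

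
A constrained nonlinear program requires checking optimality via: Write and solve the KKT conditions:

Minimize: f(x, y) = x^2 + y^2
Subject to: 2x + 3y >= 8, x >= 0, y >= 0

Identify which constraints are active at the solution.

KKT conditions for min x^2 + y^2 s.t. 2x + 3y >= 8, x >= 0, y >= 0:
Stationarity: 2x = mu*2 + mu_x, 2y = mu*3 + mu_y, with mu, mu_x, mu_y >= 0
Complementary slackness: mu*(2x + 3y - 8) = 0, mu_x*x = 0, mu_y*y = 0
(0, 0) is infeasible (2*0 + 3*0 < 8), so if mu = 0 stationarity would force x = mu_x/2 >= 0, y = mu_y/2 >= 0 with mu_x*x = mu_y*y = 0, i.e. x = y = 0: contradiction. Hence mu > 0 and 2x + 3y = 8 is active.
Try x > 0, y > 0 (so mu_x = mu_y = 0): x = 2*mu/2, y = 3*mu/2
Substitute: 2*(2*mu/2) + 3*(3*mu/2) = 8
  mu*13/2 = 8 => mu = 16/13
x* = 16/13 > 0, y* = 24/13 > 0, consistent with mu_x = mu_y = 0.
f is convex and the constraints are linear, so this KKT point is the global minimum.
f* = 64/13
Active constraints: 2x + 3y >= 8 (holds with equality, mu = 16/13 > 0); x >= 0 and y >= 0 are inactive (mu_x = mu_y = 0).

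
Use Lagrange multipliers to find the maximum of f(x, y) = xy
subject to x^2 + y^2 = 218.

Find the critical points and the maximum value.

Lagrange conditions: y = 2*lambda*x and x = 2*lambda*y
If x = 0 then y = 0, violating the constraint, so x, y != 0.
Dividing: y/x = x/y => x^2 = y^2 => y = x or y = -x
Constraint: 2x^2 = 218 => x^2 = 109 => x = +/-sqrt(109)
Critical points: (sqrt(109), sqrt(109)), (-sqrt(109), -sqrt(109)), (sqrt(109), -sqrt(109)), (-sqrt(109), sqrt(109))
  y = x:  xy = x^2 = 109  at (sqrt(109), sqrt(109)) and (-sqrt(109), -sqrt(109))
  y = -x: xy = -x^2 = -109 at (sqrt(109), -sqrt(109)) and (-sqrt(109), sqrt(109))
Maximum xy = 109 at (sqrt(109), sqrt(109)) and (-sqrt(109), -sqrt(109))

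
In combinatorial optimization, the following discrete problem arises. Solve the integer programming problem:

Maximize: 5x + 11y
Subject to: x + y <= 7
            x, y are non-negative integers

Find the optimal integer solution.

Objective: 5x + 11y, constraint: x + y <= 7
Coefficient of y is 11 > coefficient of x is 5, so allocate the entire budget to y.
Optimal: x = 0, y = 7, value = 77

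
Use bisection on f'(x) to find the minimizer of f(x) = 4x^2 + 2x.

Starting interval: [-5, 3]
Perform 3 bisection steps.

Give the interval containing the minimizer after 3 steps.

Finding critical point of f(x) = 4x^2 + 2x using bisection on f'(x) = 8x + 2.
f'(x) = 0 when x = -1/4.
Starting interval: [-5, 3]
Step 1: mid = -1, f'(mid) = -6, new interval = [-1, 3]
Step 2: mid = 1, f'(mid) = 10, new interval = [-1, 1]
Step 3: mid = 0, f'(mid) = 2, new interval = [-1, 0]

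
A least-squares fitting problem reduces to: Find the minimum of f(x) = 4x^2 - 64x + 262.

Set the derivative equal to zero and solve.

f(x) = 4x^2 - 64x + 262
f'(x) = 8x + (-64) = 0
x = 64/8 = 8
f(8) = 6
Since f''(x) = 8 > 0, this is a minimum.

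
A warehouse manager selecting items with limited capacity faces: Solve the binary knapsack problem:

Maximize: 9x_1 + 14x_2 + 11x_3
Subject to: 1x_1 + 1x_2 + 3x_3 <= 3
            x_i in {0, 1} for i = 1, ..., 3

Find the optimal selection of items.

Items: item 1 (v=9, w=1), item 2 (v=14, w=1), item 3 (v=11, w=3)
Capacity: 3
Checking all 8 subsets (w = total weight, v = total value):
  {}: w = 0, v = 0
  {1}: w = 1, v = 9
  {2}: w = 1, v = 14
  {3}: w = 3, v = 11
  {1, 2}: w = 2, v = 23
  {1, 3}: w = 4 > 3, infeasible
  {2, 3}: w = 4 > 3, infeasible
  {1, 2, 3}: w = 5 > 3, infeasible
Best feasible subset: items [1, 2]
Total weight: 2 <= 3, total value: 23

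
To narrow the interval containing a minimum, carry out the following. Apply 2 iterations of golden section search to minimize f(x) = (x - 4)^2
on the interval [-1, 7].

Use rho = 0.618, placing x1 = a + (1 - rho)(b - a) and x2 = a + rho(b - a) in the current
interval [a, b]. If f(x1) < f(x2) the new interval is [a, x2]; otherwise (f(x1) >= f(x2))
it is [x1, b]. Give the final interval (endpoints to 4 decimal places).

Golden section search for min of f(x) = (x - 4)^2 on [-1, 7].
Each step: x1 = a + (1 - rho)(b - a), x2 = a + rho(b - a); if f(x1) < f(x2) keep [a, x2], otherwise keep [x1, b].
Step 1: [-1.0000, 7.0000], x1=2.0560 (f=3.7791), x2=3.9440 (f=0.0031); f(x1) > f(x2) => keep [2.0560, 7.0000]
Step 2: [2.0560, 7.0000], x1=3.9446 (f=0.0031), x2=5.1114 (f=1.2352); f(x1) < f(x2) => keep [2.0560, 5.1114]
Final interval: [2.0560, 5.1114]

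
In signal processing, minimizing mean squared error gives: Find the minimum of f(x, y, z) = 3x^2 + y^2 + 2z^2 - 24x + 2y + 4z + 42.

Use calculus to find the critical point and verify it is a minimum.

f(x,y,z) = 3x^2 + y^2 + 2z^2 - 24x + 2y + 4z + 42
df/dx = 6x + (-24) = 0 => x = 4
df/dy = 2y + (2) = 0 => y = -1
df/dz = 4z + (4) = 0 => z = -1
f(4,-1,-1) = 3*(4)^2 + 1*(-1)^2 + 2*(-1)^2 + -24*(4) + 2*(-1) + 4*(-1) + 42 = -9
Hessian is diagonal with entries 6, 2, 4 > 0, confirmed minimum.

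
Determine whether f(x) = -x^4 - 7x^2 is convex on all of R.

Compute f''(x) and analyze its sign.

f(x) = -x^4 - 7x^2
f'(x) = -4x^3 + -14x
f''(x) = -12x^2 + -14
f''(x) = -12x^2 + -14 <= -14 < 0 for all x
Therefore, f is concave on R.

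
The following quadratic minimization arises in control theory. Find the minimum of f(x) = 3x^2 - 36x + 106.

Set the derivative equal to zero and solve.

f(x) = 3x^2 - 36x + 106
f'(x) = 6x + (-36) = 0
x = 36/6 = 6
f(6) = -2
Since f''(x) = 6 > 0, this is a minimum.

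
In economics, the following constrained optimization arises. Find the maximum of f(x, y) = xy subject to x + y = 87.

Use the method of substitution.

Substitute y = 87 - x into f(x,y) = xy:
g(x) = x(87 - x) = 87x - x^2
g'(x) = 87 - 2x = 0  =>  x = 87/2
y = 87 - 87/2 = 87/2
Maximum value = (87/2) * (87/2) = 7569/4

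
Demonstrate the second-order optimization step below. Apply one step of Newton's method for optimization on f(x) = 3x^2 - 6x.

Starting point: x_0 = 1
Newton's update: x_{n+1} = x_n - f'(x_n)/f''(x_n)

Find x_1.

f(x) = 3x^2 - 6x
f'(x) = 6x + (-6), f''(x) = 6
Newton step: x_1 = x_0 - f'(x_0)/f''(x_0)
f'(1) = 0
x_1 = 1 - 0/6 = 1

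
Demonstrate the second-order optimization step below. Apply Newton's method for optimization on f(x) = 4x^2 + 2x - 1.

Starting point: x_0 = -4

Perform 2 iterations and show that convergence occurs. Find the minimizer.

f(x) = 4x^2 + 2x - 1, f'(x) = 8x + (2), f''(x) = 8
Step 1: f'(-4) = -30, x_1 = -4 - -30/8 = -1/4
Step 2: f'(-1/4) = 0, x_2 = -1/4 (converged)
Newton's method converges in 1 step for quadratics.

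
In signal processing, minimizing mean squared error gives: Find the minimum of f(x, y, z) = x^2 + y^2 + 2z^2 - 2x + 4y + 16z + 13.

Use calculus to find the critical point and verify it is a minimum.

f(x,y,z) = x^2 + y^2 + 2z^2 - 2x + 4y + 16z + 13
df/dx = 2x + (-2) = 0 => x = 1
df/dy = 2y + (4) = 0 => y = -2
df/dz = 4z + (16) = 0 => z = -4
f(1,-2,-4) = 1*(1)^2 + 1*(-2)^2 + 2*(-4)^2 + -2*(1) + 4*(-2) + 16*(-4) + 13 = -24
Hessian is diagonal with entries 2, 2, 4 > 0, confirmed minimum.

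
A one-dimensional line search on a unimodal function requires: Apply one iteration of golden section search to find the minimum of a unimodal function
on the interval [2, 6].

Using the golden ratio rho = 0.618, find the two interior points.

Golden section search on [2, 6].
Golden ratio rho = 0.618 (approx).
Interior points:
  x_1 = 2 + (1-0.618)*4 = 3.5280
  x_2 = 2 + 0.618*4 = 4.4720
Compare f(x_1) and f(x_2) to determine which subinterval to keep.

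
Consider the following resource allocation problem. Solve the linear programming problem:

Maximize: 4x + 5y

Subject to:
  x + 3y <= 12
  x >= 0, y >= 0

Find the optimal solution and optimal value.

The feasible region has vertices at [(0, 0), (12, 0), (0, 4)].
Checking objective 4x + 5y at each vertex:
  (0, 0): 4*0 + 5*0 = 0
  (12, 0): 4*12 + 5*0 = 48
  (0, 4): 4*0 + 5*4 = 20
Maximum is 48 at (12, 0).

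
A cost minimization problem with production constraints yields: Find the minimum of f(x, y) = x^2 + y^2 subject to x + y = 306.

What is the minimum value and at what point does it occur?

Substitute y = 306 - x into f(x,y) = x^2 + y^2:
g(x) = x^2 + (306 - x)^2 = 2x^2 - 612x + 93636
g'(x) = 4x - 612 = 0  =>  x = 153
y = 306 - 153 = 153
Minimum value = 153^2 + 153^2 = 46818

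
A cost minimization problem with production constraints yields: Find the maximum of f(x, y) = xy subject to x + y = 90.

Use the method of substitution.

Substitute y = 90 - x into f(x,y) = xy:
g(x) = x(90 - x) = 90x - x^2
g'(x) = 90 - 2x = 0  =>  x = 45
y = 90 - 45 = 45
Maximum value = 45 * 45 = 2025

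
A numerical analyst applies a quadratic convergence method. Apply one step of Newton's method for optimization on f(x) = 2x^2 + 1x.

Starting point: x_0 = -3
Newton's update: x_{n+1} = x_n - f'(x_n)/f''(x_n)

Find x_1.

f(x) = 2x^2 + 1x
f'(x) = 4x + (1), f''(x) = 4
Newton step: x_1 = x_0 - f'(x_0)/f''(x_0)
f'(-3) = -11
x_1 = -3 - -11/4 = -1/4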